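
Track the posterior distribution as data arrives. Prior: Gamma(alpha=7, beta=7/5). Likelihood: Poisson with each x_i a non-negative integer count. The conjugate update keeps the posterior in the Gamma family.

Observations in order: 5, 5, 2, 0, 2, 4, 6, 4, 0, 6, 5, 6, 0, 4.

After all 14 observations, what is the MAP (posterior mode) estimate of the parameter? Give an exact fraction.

obs 1: x=5 → posterior Gamma(12, 12/5)
obs 2: x=5 → posterior Gamma(17, 17/5)
obs 3: x=2 → posterior Gamma(19, 22/5)
obs 4: x=0 → posterior Gamma(19, 27/5)
obs 5: x=2 → posterior Gamma(21, 32/5)
obs 6: x=4 → posterior Gamma(25, 37/5)
obs 7: x=6 → posterior Gamma(31, 42/5)
obs 8: x=4 → posterior Gamma(35, 47/5)
obs 9: x=0 → posterior Gamma(35, 52/5)
obs 10: x=6 → posterior Gamma(41, 57/5)
obs 11: x=5 → posterior Gamma(46, 62/5)
obs 12: x=6 → posterior Gamma(52, 67/5)
obs 13: x=0 → posterior Gamma(52, 72/5)
obs 14: x=4 → posterior Gamma(56, 77/5)

25/7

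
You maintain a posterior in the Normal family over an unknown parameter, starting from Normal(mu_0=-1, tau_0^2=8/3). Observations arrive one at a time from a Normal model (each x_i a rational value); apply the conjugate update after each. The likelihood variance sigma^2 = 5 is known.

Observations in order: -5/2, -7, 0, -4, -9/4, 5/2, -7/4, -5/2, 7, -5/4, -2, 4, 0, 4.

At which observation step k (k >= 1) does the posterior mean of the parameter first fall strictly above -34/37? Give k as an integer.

obs 1: x=-5/2 → posterior Normal(-35/23, 40/23)
obs 2: x=-7 → posterior Normal(-91/31, 40/31)
obs 3: x=0 → posterior Normal(-7/3, 40/39)
obs 4: x=-4 → posterior Normal(-123/47, 40/47)
obs 5: x=-9/4 → posterior Normal(-141/55, 8/11)
obs 6: x=5/2 → posterior Normal(-121/63, 40/63)
obs 7: x=-7/4 → posterior Normal(-135/71, 40/71)
obs 8: x=-5/2 → posterior Normal(-155/79, 40/79)
obs 9: x=7 → posterior Normal(-33/29, 40/87)
obs 10: x=-5/4 → posterior Normal(-109/95, 8/19)
obs 11: x=-2 → posterior Normal(-125/103, 40/103)
obs 12: x=4 → posterior Normal(-31/37, 40/111)
obs 13: x=0 → posterior Normal(-93/119, 40/119)
obs 14: x=4 → posterior Normal(-61/127, 40/127)

k = 12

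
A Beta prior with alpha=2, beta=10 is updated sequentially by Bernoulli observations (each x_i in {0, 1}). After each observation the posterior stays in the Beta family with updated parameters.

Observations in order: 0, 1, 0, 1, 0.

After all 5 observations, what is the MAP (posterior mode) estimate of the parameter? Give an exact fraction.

1/5

obs 1: x=0 → posterior Beta(2, 11)
obs 2: x=1 → posterior Beta(3, 11)
obs 3: x=0 → posterior Beta(3, 12)
obs 4: x=1 → posterior Beta(4, 12)
obs 5: x=0 → posterior Beta(4, 13)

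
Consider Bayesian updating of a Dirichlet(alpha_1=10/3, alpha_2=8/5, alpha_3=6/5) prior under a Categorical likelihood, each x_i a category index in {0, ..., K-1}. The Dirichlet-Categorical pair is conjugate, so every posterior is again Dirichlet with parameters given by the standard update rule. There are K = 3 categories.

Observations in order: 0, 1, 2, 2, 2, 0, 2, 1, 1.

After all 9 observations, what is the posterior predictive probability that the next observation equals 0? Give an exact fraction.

obs 1: x=0 → posterior Dirichlet(13/3, 8/5, 6/5)
obs 2: x=1 → posterior Dirichlet(13/3, 13/5, 6/5)
obs 3: x=2 → posterior Dirichlet(13/3, 13/5, 11/5)
obs 4: x=2 → posterior Dirichlet(13/3, 13/5, 16/5)
obs 5: x=2 → posterior Dirichlet(13/3, 13/5, 21/5)
obs 6: x=0 → posterior Dirichlet(16/3, 13/5, 21/5)
obs 7: x=2 → posterior Dirichlet(16/3, 13/5, 26/5)
obs 8: x=1 → posterior Dirichlet(16/3, 18/5, 26/5)
obs 9: x=1 → posterior Dirichlet(16/3, 23/5, 26/5)

80/227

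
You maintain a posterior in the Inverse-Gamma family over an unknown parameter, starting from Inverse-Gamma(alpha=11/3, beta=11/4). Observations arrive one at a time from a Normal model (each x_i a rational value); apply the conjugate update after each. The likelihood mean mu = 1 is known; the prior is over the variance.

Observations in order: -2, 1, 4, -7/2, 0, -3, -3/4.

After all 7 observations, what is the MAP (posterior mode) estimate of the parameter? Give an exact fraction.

3063/784

obs 1: x=-2 → posterior Inverse-Gamma(25/6, 29/4)
obs 2: x=1 → posterior Inverse-Gamma(14/3, 29/4)
obs 3: x=4 → posterior Inverse-Gamma(31/6, 47/4)
obs 4: x=-7/2 → posterior Inverse-Gamma(17/3, 175/8)
obs 5: x=0 → posterior Inverse-Gamma(37/6, 179/8)
obs 6: x=-3 → posterior Inverse-Gamma(20/3, 243/8)
obs 7: x=-3/4 → posterior Inverse-Gamma(43/6, 1021/32)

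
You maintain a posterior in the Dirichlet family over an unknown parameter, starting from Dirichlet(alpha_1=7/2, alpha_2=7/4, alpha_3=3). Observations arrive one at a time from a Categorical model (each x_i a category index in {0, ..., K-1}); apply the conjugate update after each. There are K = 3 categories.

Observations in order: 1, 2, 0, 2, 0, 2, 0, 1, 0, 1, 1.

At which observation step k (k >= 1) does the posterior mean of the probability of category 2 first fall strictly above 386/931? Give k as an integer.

k = 6

obs 1: x=1 → posterior Dirichlet(7/2, 11/4, 3)
obs 2: x=2 → posterior Dirichlet(7/2, 11/4, 4)
obs 3: x=0 → posterior Dirichlet(9/2, 11/4, 4)
obs 4: x=2 → posterior Dirichlet(9/2, 11/4, 5)
obs 5: x=0 → posterior Dirichlet(11/2, 11/4, 5)
obs 6: x=2 → posterior Dirichlet(11/2, 11/4, 6)
obs 7: x=0 → posterior Dirichlet(13/2, 11/4, 6)
obs 8: x=1 → posterior Dirichlet(13/2, 15/4, 6)
obs 9: x=0 → posterior Dirichlet(15/2, 15/4, 6)
obs 10: x=1 → posterior Dirichlet(15/2, 19/4, 6)
obs 11: x=1 → posterior Dirichlet(15/2, 23/4, 6)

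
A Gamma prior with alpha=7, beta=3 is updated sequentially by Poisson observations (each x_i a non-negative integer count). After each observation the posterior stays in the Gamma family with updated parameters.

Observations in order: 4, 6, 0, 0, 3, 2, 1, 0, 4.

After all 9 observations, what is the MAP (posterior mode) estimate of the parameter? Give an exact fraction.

13/6

obs 1: x=4 → posterior Gamma(11, 4)
obs 2: x=6 → posterior Gamma(17, 5)
obs 3: x=0 → posterior Gamma(17, 6)
obs 4: x=0 → posterior Gamma(17, 7)
obs 5: x=3 → posterior Gamma(20, 8)
obs 6: x=2 → posterior Gamma(22, 9)
obs 7: x=1 → posterior Gamma(23, 10)
obs 8: x=0 → posterior Gamma(23, 11)
obs 9: x=4 → posterior Gamma(27, 12)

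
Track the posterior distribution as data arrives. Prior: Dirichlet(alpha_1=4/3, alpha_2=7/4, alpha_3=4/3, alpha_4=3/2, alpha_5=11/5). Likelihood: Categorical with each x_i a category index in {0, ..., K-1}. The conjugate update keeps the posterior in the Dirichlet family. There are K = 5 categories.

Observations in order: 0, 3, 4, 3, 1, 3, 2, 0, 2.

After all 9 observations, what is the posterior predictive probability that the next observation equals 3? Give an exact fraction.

obs 1: x=0 → posterior Dirichlet(7/3, 7/4, 4/3, 3/2, 11/5)
obs 2: x=3 → posterior Dirichlet(7/3, 7/4, 4/3, 5/2, 11/5)
obs 3: x=4 → posterior Dirichlet(7/3, 7/4, 4/3, 5/2, 16/5)
obs 4: x=3 → posterior Dirichlet(7/3, 7/4, 4/3, 7/2, 16/5)
obs 5: x=1 → posterior Dirichlet(7/3, 11/4, 4/3, 7/2, 16/5)
obs 6: x=3 → posterior Dirichlet(7/3, 11/4, 4/3, 9/2, 16/5)
obs 7: x=2 → posterior Dirichlet(7/3, 11/4, 7/3, 9/2, 16/5)
obs 8: x=0 → posterior Dirichlet(10/3, 11/4, 7/3, 9/2, 16/5)
obs 9: x=2 → posterior Dirichlet(10/3, 11/4, 10/3, 9/2, 16/5)

270/1027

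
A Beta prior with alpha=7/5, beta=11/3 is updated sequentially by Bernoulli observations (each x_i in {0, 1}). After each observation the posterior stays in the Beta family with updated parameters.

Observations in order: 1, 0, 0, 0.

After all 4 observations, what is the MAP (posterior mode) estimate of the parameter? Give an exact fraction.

21/106

obs 1: x=1 → posterior Beta(12/5, 11/3)
obs 2: x=0 → posterior Beta(12/5, 14/3)
obs 3: x=0 → posterior Beta(12/5, 17/3)
obs 4: x=0 → posterior Beta(12/5, 20/3)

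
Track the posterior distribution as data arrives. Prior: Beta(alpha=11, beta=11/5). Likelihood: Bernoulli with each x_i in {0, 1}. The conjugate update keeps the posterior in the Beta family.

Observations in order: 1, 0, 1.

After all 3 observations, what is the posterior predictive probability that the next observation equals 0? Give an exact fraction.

16/81

obs 1: x=1 → posterior Beta(12, 11/5)
obs 2: x=0 → posterior Beta(12, 16/5)
obs 3: x=1 → posterior Beta(13, 16/5)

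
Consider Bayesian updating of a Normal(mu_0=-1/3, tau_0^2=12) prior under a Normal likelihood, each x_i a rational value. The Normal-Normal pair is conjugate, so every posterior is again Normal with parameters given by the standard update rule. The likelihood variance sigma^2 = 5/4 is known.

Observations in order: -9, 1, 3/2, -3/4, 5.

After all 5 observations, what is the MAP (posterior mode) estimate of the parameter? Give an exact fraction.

-47/105

obs 1: x=-9 → posterior Normal(-1301/159, 60/53)
obs 2: x=1 → posterior Normal(-1157/303, 60/101)
obs 3: x=3/2 → posterior Normal(-941/447, 60/149)
obs 4: x=-3/4 → posterior Normal(-1049/591, 60/197)
obs 5: x=5 → posterior Normal(-47/105, 12/49)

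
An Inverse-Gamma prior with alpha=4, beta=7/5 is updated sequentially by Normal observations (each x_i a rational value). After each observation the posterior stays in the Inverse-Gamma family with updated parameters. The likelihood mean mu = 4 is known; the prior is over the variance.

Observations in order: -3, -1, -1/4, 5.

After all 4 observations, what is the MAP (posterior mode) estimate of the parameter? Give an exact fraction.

obs 1: x=-3 → posterior Inverse-Gamma(9/2, 259/10)
obs 2: x=-1 → posterior Inverse-Gamma(5, 192/5)
obs 3: x=-1/4 → posterior Inverse-Gamma(11/2, 7589/160)
obs 4: x=5 → posterior Inverse-Gamma(6, 7669/160)

7669/1120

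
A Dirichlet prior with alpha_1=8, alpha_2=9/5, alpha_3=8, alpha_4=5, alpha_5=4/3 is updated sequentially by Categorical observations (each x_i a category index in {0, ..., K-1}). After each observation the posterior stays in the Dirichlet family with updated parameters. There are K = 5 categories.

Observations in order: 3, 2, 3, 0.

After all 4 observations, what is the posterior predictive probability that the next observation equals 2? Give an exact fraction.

135/422

obs 1: x=3 → posterior Dirichlet(8, 9/5, 8, 6, 4/3)
obs 2: x=2 → posterior Dirichlet(8, 9/5, 9, 6, 4/3)
obs 3: x=3 → posterior Dirichlet(8, 9/5, 9, 7, 4/3)
obs 4: x=0 → posterior Dirichlet(9, 9/5, 9, 7, 4/3)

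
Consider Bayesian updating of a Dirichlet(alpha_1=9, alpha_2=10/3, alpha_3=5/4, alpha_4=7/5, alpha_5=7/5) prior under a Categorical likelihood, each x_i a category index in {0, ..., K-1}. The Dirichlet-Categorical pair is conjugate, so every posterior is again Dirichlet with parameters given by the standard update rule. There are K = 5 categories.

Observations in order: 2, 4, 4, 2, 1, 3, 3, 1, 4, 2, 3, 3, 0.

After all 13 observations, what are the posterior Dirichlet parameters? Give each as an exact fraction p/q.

obs 1: x=2 → posterior Dirichlet(9, 10/3, 9/4, 7/5, 7/5)
obs 2: x=4 → posterior Dirichlet(9, 10/3, 9/4, 7/5, 12/5)
obs 3: x=4 → posterior Dirichlet(9, 10/3, 9/4, 7/5, 17/5)
obs 4: x=2 → posterior Dirichlet(9, 10/3, 13/4, 7/5, 17/5)
obs 5: x=1 → posterior Dirichlet(9, 13/3, 13/4, 7/5, 17/5)
obs 6: x=3 → posterior Dirichlet(9, 13/3, 13/4, 12/5, 17/5)
obs 7: x=3 → posterior Dirichlet(9, 13/3, 13/4, 17/5, 17/5)
obs 8: x=1 → posterior Dirichlet(9, 16/3, 13/4, 17/5, 17/5)
obs 9: x=4 → posterior Dirichlet(9, 16/3, 13/4, 17/5, 22/5)
obs 10: x=2 → posterior Dirichlet(9, 16/3, 17/4, 17/5, 22/5)
obs 11: x=3 → posterior Dirichlet(9, 16/3, 17/4, 22/5, 22/5)
obs 12: x=3 → posterior Dirichlet(9, 16/3, 17/4, 27/5, 22/5)
obs 13: x=0 → posterior Dirichlet(10, 16/3, 17/4, 27/5, 22/5)

alpha_1=10, alpha_2=16/3, alpha_3=17/4, alpha_4=27/5, alpha_5=22/5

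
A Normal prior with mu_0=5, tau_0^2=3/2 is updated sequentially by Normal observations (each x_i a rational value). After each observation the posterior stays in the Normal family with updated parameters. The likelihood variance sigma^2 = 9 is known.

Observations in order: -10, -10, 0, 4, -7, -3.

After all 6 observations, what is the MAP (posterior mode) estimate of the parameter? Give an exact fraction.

obs 1: x=-10 → posterior Normal(20/7, 9/7)
obs 2: x=-10 → posterior Normal(5/4, 9/8)
obs 3: x=0 → posterior Normal(10/9, 1)
obs 4: x=4 → posterior Normal(7/5, 9/10)
obs 5: x=-7 → posterior Normal(7/11, 9/11)
obs 6: x=-3 → posterior Normal(1/3, 3/4)

1/3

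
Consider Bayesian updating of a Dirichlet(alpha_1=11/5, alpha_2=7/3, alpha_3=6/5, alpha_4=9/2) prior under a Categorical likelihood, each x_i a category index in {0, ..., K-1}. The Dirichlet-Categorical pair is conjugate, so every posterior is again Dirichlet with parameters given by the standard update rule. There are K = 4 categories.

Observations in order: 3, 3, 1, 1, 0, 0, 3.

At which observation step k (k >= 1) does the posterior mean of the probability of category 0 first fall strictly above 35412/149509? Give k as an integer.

k = 6

obs 1: x=3 → posterior Dirichlet(11/5, 7/3, 6/5, 11/2)
obs 2: x=3 → posterior Dirichlet(11/5, 7/3, 6/5, 13/2)
obs 3: x=1 → posterior Dirichlet(11/5, 10/3, 6/5, 13/2)
obs 4: x=1 → posterior Dirichlet(11/5, 13/3, 6/5, 13/2)
obs 5: x=0 → posterior Dirichlet(16/5, 13/3, 6/5, 13/2)
obs 6: x=0 → posterior Dirichlet(21/5, 13/3, 6/5, 13/2)
obs 7: x=3 → posterior Dirichlet(21/5, 13/3, 6/5, 15/2)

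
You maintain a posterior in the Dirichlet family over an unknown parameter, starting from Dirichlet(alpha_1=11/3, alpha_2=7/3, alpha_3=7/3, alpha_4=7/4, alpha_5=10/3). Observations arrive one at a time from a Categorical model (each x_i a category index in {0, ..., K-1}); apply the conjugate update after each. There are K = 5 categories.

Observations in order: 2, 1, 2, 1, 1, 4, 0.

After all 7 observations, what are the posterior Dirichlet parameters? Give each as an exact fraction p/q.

obs 1: x=2 → posterior Dirichlet(11/3, 7/3, 10/3, 7/4, 10/3)
obs 2: x=1 → posterior Dirichlet(11/3, 10/3, 10/3, 7/4, 10/3)
obs 3: x=2 → posterior Dirichlet(11/3, 10/3, 13/3, 7/4, 10/3)
obs 4: x=1 → posterior Dirichlet(11/3, 13/3, 13/3, 7/4, 10/3)
obs 5: x=1 → posterior Dirichlet(11/3, 16/3, 13/3, 7/4, 10/3)
obs 6: x=4 → posterior Dirichlet(11/3, 16/3, 13/3, 7/4, 13/3)
obs 7: x=0 → posterior Dirichlet(14/3, 16/3, 13/3, 7/4, 13/3)

alpha_1=14/3, alpha_2=16/3, alpha_3=13/3, alpha_4=7/4, alpha_5=13/3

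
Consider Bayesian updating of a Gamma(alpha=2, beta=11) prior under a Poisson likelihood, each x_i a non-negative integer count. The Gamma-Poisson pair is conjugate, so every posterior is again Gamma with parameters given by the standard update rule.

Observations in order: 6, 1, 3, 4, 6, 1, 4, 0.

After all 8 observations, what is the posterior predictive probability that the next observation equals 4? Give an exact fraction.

184164970505106717256806775895016821859/4294967296000000000000000000000000000000

obs 1: x=6 → posterior Gamma(8, 12)
obs 2: x=1 → posterior Gamma(9, 13)
obs 3: x=3 → posterior Gamma(12, 14)
obs 4: x=4 → posterior Gamma(16, 15)
obs 5: x=6 → posterior Gamma(22, 16)
obs 6: x=1 → posterior Gamma(23, 17)
obs 7: x=4 → posterior Gamma(27, 18)
obs 8: x=0 → posterior Gamma(27, 19)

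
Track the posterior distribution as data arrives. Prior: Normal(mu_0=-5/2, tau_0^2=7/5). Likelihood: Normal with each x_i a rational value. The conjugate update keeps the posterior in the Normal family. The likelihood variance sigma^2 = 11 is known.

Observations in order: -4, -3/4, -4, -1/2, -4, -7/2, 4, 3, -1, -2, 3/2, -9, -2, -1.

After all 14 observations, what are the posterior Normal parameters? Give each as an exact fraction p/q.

obs 1: x=-4 → posterior Normal(-331/124, 77/62)
obs 2: x=-3/4 → posterior Normal(-683/276, 77/69)
obs 3: x=-4 → posterior Normal(-795/304, 77/76)
obs 4: x=-1/2 → posterior Normal(-809/332, 77/83)
obs 5: x=-4 → posterior Normal(-307/120, 77/90)
obs 6: x=-7/2 → posterior Normal(-1019/388, 77/97)
obs 7: x=4 → posterior Normal(-907/416, 77/104)
obs 8: x=3 → posterior Normal(-823/444, 77/111)
obs 9: x=-1 → posterior Normal(-851/472, 77/118)
obs 10: x=-2 → posterior Normal(-907/500, 77/125)
obs 11: x=3/2 → posterior Normal(-865/528, 7/12)
obs 12: x=-9 → posterior Normal(-1117/556, 77/139)
obs 13: x=-2 → posterior Normal(-1173/584, 77/146)
obs 14: x=-1 → posterior Normal(-1201/612, 77/153)

mu_0=-1201/612, tau_0^2=77/153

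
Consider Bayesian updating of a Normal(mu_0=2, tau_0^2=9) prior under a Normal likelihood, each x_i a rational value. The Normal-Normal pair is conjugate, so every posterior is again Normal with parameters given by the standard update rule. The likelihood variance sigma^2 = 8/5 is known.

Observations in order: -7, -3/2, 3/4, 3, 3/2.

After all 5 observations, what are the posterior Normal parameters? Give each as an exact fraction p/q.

mu_0=-521/932, tau_0^2=72/233

obs 1: x=-7 → posterior Normal(-299/53, 72/53)
obs 2: x=-3/2 → posterior Normal(-733/196, 36/49)
obs 3: x=3/4 → posterior Normal(-121/52, 72/143)
obs 4: x=3 → posterior Normal(-791/752, 18/47)
obs 5: x=3/2 → posterior Normal(-521/932, 72/233)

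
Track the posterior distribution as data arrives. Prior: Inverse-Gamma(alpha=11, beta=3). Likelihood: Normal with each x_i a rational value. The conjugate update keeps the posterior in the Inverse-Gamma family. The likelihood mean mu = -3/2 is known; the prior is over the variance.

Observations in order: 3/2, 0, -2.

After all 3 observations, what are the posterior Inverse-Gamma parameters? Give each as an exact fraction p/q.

alpha=25/2, beta=35/4

obs 1: x=3/2 → posterior Inverse-Gamma(23/2, 15/2)
obs 2: x=0 → posterior Inverse-Gamma(12, 69/8)
obs 3: x=-2 → posterior Inverse-Gamma(25/2, 35/4)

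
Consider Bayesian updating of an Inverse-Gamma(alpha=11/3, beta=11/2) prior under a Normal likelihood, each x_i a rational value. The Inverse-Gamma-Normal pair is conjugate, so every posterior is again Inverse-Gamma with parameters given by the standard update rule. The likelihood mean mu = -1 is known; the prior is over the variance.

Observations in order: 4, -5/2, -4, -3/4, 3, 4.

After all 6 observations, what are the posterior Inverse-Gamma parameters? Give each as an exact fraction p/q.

alpha=20/3, beta=1413/32

obs 1: x=4 → posterior Inverse-Gamma(25/6, 18)
obs 2: x=-5/2 → posterior Inverse-Gamma(14/3, 153/8)
obs 3: x=-4 → posterior Inverse-Gamma(31/6, 189/8)
obs 4: x=-3/4 → posterior Inverse-Gamma(17/3, 757/32)
obs 5: x=3 → posterior Inverse-Gamma(37/6, 1013/32)
obs 6: x=4 → posterior Inverse-Gamma(20/3, 1413/32)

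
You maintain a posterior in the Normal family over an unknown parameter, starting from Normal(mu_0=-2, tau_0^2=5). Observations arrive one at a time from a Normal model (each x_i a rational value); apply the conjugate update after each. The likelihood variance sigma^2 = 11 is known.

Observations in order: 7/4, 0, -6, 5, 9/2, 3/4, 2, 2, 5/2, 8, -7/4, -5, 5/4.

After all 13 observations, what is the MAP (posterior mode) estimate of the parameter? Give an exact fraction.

obs 1: x=7/4 → posterior Normal(-53/64, 55/16)
obs 2: x=0 → posterior Normal(-53/84, 55/21)
obs 3: x=-6 → posterior Normal(-173/104, 55/26)
obs 4: x=5 → posterior Normal(-73/124, 55/31)
obs 5: x=9/2 → posterior Normal(17/144, 55/36)
obs 6: x=3/4 → posterior Normal(8/41, 55/41)
obs 7: x=2 → posterior Normal(9/23, 55/46)
obs 8: x=2 → posterior Normal(28/51, 55/51)
obs 9: x=5/2 → posterior Normal(81/112, 55/56)
obs 10: x=8 → posterior Normal(161/122, 55/61)
obs 11: x=-7/4 → posterior Normal(287/264, 5/6)
obs 12: x=-5 → posterior Normal(187/284, 55/71)
obs 13: x=5/4 → posterior Normal(53/76, 55/76)

53/76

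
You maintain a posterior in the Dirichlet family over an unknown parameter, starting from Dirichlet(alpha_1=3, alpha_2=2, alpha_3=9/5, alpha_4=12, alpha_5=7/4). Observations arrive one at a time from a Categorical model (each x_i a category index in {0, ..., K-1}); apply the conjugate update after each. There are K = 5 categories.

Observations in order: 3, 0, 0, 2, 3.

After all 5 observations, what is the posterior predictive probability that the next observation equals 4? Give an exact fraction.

obs 1: x=3 → posterior Dirichlet(3, 2, 9/5, 13, 7/4)
obs 2: x=0 → posterior Dirichlet(4, 2, 9/5, 13, 7/4)
obs 3: x=0 → posterior Dirichlet(5, 2, 9/5, 13, 7/4)
obs 4: x=2 → posterior Dirichlet(5, 2, 14/5, 13, 7/4)
obs 5: x=3 → posterior Dirichlet(5, 2, 14/5, 14, 7/4)

5/73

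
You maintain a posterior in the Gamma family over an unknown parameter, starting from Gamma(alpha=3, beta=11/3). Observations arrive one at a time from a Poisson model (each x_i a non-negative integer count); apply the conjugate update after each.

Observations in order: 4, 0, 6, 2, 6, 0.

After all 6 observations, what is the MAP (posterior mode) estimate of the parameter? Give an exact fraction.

obs 1: x=4 → posterior Gamma(7, 14/3)
obs 2: x=0 → posterior Gamma(7, 17/3)
obs 3: x=6 → posterior Gamma(13, 20/3)
obs 4: x=2 → posterior Gamma(15, 23/3)
obs 5: x=6 → posterior Gamma(21, 26/3)
obs 6: x=0 → posterior Gamma(21, 29/3)

60/29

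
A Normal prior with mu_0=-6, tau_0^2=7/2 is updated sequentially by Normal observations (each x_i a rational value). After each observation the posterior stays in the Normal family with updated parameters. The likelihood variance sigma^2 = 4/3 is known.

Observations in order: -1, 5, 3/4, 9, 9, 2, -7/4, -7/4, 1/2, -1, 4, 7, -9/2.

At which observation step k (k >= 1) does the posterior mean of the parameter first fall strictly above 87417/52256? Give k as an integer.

obs 1: x=-1 → posterior Normal(-69/29, 28/29)
obs 2: x=5 → posterior Normal(18/25, 14/25)
obs 3: x=3/4 → posterior Normal(207/284, 28/71)
obs 4: x=9 → posterior Normal(963/368, 7/23)
obs 5: x=9 → posterior Normal(1719/452, 28/113)
obs 6: x=2 → posterior Normal(1887/536, 14/67)
obs 7: x=-7/4 → posterior Normal(87/31, 28/155)
obs 8: x=-7/4 → posterior Normal(1593/704, 7/44)
obs 9: x=1/2 → posterior Normal(1635/788, 28/197)
obs 10: x=-1 → posterior Normal(1551/872, 14/109)
obs 11: x=4 → posterior Normal(1887/956, 28/239)
obs 12: x=7 → posterior Normal(495/208, 7/65)
obs 13: x=-9/2 → posterior Normal(2097/1124, 28/281)

k = 4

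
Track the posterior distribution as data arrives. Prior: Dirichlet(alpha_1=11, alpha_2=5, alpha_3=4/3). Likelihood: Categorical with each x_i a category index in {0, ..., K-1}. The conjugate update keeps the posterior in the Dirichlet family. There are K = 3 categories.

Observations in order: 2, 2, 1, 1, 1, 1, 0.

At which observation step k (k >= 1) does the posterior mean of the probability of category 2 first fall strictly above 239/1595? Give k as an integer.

k = 2

obs 1: x=2 → posterior Dirichlet(11, 5, 7/3)
obs 2: x=2 → posterior Dirichlet(11, 5, 10/3)
obs 3: x=1 → posterior Dirichlet(11, 6, 10/3)
obs 4: x=1 → posterior Dirichlet(11, 7, 10/3)
obs 5: x=1 → posterior Dirichlet(11, 8, 10/3)
obs 6: x=1 → posterior Dirichlet(11, 9, 10/3)
obs 7: x=0 → posterior Dirichlet(12, 9, 10/3)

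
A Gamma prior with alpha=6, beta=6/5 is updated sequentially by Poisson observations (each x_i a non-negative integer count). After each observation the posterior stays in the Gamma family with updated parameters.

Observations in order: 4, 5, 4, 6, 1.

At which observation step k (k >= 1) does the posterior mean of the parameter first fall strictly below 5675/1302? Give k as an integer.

k = 5

obs 1: x=4 → posterior Gamma(10, 11/5)
obs 2: x=5 → posterior Gamma(15, 16/5)
obs 3: x=4 → posterior Gamma(19, 21/5)
obs 4: x=6 → posterior Gamma(25, 26/5)
obs 5: x=1 → posterior Gamma(26, 31/5)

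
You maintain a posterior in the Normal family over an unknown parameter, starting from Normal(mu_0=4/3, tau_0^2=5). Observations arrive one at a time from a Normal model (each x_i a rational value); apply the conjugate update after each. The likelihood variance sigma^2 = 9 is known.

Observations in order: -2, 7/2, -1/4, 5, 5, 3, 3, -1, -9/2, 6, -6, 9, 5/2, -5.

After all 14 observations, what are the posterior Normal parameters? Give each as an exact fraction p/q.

obs 1: x=-2 → posterior Normal(1/7, 45/14)
obs 2: x=7/2 → posterior Normal(39/38, 45/19)
obs 3: x=-1/4 → posterior Normal(73/96, 15/8)
obs 4: x=5 → posterior Normal(173/116, 45/29)
obs 5: x=5 → posterior Normal(273/136, 45/34)
obs 6: x=3 → posterior Normal(111/52, 15/13)
obs 7: x=3 → posterior Normal(393/176, 45/44)
obs 8: x=-1 → posterior Normal(373/196, 45/49)
obs 9: x=-9/2 → posterior Normal(283/216, 5/6)
obs 10: x=6 → posterior Normal(403/236, 45/59)
obs 11: x=-6 → posterior Normal(283/256, 45/64)
obs 12: x=9 → posterior Normal(463/276, 15/23)
obs 13: x=5/2 → posterior Normal(513/296, 45/74)
obs 14: x=-5 → posterior Normal(413/316, 45/79)

mu_0=413/316, tau_0^2=45/79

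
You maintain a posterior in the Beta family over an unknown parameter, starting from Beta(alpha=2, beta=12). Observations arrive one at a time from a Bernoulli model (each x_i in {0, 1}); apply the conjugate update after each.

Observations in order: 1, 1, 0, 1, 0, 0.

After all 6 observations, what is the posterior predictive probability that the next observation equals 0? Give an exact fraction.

obs 1: x=1 → posterior Beta(3, 12)
obs 2: x=1 → posterior Beta(4, 12)
obs 3: x=0 → posterior Beta(4, 13)
obs 4: x=1 → posterior Beta(5, 13)
obs 5: x=0 → posterior Beta(5, 14)
obs 6: x=0 → posterior Beta(5, 15)

3/4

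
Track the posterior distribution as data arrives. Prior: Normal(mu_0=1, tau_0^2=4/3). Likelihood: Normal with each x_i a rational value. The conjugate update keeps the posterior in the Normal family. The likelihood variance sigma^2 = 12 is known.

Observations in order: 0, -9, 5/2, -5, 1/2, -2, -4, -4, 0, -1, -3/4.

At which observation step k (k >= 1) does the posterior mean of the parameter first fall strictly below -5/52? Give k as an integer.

obs 1: x=0 → posterior Normal(9/10, 6/5)
obs 2: x=-9 → posterior Normal(0, 12/11)
obs 3: x=5/2 → posterior Normal(5/24, 1)
obs 4: x=-5 → posterior Normal(-5/26, 12/13)
obs 5: x=1/2 → posterior Normal(-1/7, 6/7)
obs 6: x=-2 → posterior Normal(-4/15, 4/5)
obs 7: x=-4 → posterior Normal(-1/2, 3/4)
obs 8: x=-4 → posterior Normal(-12/17, 12/17)
obs 9: x=0 → posterior Normal(-2/3, 2/3)
obs 10: x=-1 → posterior Normal(-13/19, 12/19)
obs 11: x=-3/4 → posterior Normal(-11/16, 3/5)

k = 4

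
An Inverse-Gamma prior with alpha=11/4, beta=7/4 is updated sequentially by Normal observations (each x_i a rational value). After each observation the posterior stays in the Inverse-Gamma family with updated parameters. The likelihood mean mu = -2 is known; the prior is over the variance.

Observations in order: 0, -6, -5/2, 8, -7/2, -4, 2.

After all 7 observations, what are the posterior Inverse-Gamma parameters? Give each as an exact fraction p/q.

alpha=25/4, beta=73

obs 1: x=0 → posterior Inverse-Gamma(13/4, 15/4)
obs 2: x=-6 → posterior Inverse-Gamma(15/4, 47/4)
obs 3: x=-5/2 → posterior Inverse-Gamma(17/4, 95/8)
obs 4: x=8 → posterior Inverse-Gamma(19/4, 495/8)
obs 5: x=-7/2 → posterior Inverse-Gamma(21/4, 63)
obs 6: x=-4 → posterior Inverse-Gamma(23/4, 65)
obs 7: x=2 → posterior Inverse-Gamma(25/4, 73)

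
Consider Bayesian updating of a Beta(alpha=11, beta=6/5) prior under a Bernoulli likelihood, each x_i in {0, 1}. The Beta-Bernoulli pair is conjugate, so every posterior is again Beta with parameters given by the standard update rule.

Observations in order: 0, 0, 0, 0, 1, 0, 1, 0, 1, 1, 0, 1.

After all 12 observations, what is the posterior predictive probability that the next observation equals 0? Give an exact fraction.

41/121

obs 1: x=0 → posterior Beta(11, 11/5)
obs 2: x=0 → posterior Beta(11, 16/5)
obs 3: x=0 → posterior Beta(11, 21/5)
obs 4: x=0 → posterior Beta(11, 26/5)
obs 5: x=1 → posterior Beta(12, 26/5)
obs 6: x=0 → posterior Beta(12, 31/5)
obs 7: x=1 → posterior Beta(13, 31/5)
obs 8: x=0 → posterior Beta(13, 36/5)
obs 9: x=1 → posterior Beta(14, 36/5)
obs 10: x=1 → posterior Beta(15, 36/5)
obs 11: x=0 → posterior Beta(15, 41/5)
obs 12: x=1 → posterior Beta(16, 41/5)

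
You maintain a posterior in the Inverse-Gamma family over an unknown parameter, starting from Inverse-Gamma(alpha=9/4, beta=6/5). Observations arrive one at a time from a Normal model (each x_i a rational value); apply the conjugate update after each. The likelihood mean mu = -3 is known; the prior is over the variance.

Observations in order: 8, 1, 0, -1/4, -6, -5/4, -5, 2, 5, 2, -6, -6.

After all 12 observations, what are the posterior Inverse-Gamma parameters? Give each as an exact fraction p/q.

obs 1: x=8 → posterior Inverse-Gamma(11/4, 617/10)
obs 2: x=1 → posterior Inverse-Gamma(13/4, 697/10)
obs 3: x=0 → posterior Inverse-Gamma(15/4, 371/5)
obs 4: x=-1/4 → posterior Inverse-Gamma(17/4, 12477/160)
obs 5: x=-6 → posterior Inverse-Gamma(19/4, 13197/160)
obs 6: x=-5/4 → posterior Inverse-Gamma(21/4, 6721/80)
obs 7: x=-5 → posterior Inverse-Gamma(23/4, 6881/80)
obs 8: x=2 → posterior Inverse-Gamma(25/4, 7881/80)
obs 9: x=5 → posterior Inverse-Gamma(27/4, 10441/80)
obs 10: x=2 → posterior Inverse-Gamma(29/4, 11441/80)
obs 11: x=-6 → posterior Inverse-Gamma(31/4, 11801/80)
obs 12: x=-6 → posterior Inverse-Gamma(33/4, 12161/80)

alpha=33/4, beta=12161/80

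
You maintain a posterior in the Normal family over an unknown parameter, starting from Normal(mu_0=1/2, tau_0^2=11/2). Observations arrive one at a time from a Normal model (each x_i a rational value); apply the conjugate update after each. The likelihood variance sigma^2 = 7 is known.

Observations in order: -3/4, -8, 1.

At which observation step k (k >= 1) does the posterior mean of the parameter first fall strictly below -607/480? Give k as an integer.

obs 1: x=-3/4 → posterior Normal(-1/20, 77/25)
obs 2: x=-8 → posterior Normal(-119/48, 77/36)
obs 3: x=1 → posterior Normal(-313/188, 77/47)

k = 2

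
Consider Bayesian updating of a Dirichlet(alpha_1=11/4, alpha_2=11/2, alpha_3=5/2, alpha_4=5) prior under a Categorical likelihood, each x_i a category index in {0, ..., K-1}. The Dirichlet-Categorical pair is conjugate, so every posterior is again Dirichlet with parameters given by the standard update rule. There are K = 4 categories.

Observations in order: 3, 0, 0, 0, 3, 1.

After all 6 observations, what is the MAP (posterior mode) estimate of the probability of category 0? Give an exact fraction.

19/71

obs 1: x=3 → posterior Dirichlet(11/4, 11/2, 5/2, 6)
obs 2: x=0 → posterior Dirichlet(15/4, 11/2, 5/2, 6)
obs 3: x=0 → posterior Dirichlet(19/4, 11/2, 5/2, 6)
obs 4: x=0 → posterior Dirichlet(23/4, 11/2, 5/2, 6)
obs 5: x=3 → posterior Dirichlet(23/4, 11/2, 5/2, 7)
obs 6: x=1 → posterior Dirichlet(23/4, 13/2, 5/2, 7)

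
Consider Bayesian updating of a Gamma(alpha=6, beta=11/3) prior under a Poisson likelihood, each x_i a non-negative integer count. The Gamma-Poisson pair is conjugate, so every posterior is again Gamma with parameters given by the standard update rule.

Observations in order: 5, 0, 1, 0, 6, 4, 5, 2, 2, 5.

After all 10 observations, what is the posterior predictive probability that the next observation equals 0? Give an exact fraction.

11487323243342943712727117998313670374759563626306467569441/145981006444085428363422934666294983725976964581228078432256

obs 1: x=5 → posterior Gamma(11, 14/3)
obs 2: x=0 → posterior Gamma(11, 17/3)
obs 3: x=1 → posterior Gamma(12, 20/3)
obs 4: x=0 → posterior Gamma(12, 23/3)
obs 5: x=6 → posterior Gamma(18, 26/3)
obs 6: x=4 → posterior Gamma(22, 29/3)
obs 7: x=5 → posterior Gamma(27, 32/3)
obs 8: x=2 → posterior Gamma(29, 35/3)
obs 9: x=2 → posterior Gamma(31, 38/3)
obs 10: x=5 → posterior Gamma(36, 41/3)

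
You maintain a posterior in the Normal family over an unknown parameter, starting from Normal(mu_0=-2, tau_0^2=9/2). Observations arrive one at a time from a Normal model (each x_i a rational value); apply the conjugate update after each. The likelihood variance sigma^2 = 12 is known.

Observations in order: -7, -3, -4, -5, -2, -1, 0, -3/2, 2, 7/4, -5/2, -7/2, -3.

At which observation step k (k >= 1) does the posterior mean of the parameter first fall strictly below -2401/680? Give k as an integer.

k = 4

obs 1: x=-7 → posterior Normal(-37/11, 36/11)
obs 2: x=-3 → posterior Normal(-23/7, 18/7)
obs 3: x=-4 → posterior Normal(-58/17, 36/17)
obs 4: x=-5 → posterior Normal(-73/20, 9/5)
obs 5: x=-2 → posterior Normal(-79/23, 36/23)
obs 6: x=-1 → posterior Normal(-41/13, 18/13)
obs 7: x=0 → posterior Normal(-82/29, 36/29)
obs 8: x=-3/2 → posterior Normal(-173/64, 9/8)
obs 9: x=2 → posterior Normal(-23/10, 36/35)
obs 10: x=7/4 → posterior Normal(-301/152, 18/19)
obs 11: x=-5/2 → posterior Normal(-331/164, 36/41)
obs 12: x=-7/2 → posterior Normal(-373/176, 9/11)
obs 13: x=-3 → posterior Normal(-409/188, 36/47)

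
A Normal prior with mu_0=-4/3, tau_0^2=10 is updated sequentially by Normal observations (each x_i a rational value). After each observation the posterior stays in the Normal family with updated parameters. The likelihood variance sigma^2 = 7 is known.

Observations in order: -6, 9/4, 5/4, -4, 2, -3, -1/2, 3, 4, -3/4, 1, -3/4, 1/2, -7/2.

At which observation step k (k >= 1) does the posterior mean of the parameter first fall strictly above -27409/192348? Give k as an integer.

k = 13

obs 1: x=-6 → posterior Normal(-208/51, 70/17)
obs 2: x=9/4 → posterior Normal(-281/162, 70/27)
obs 3: x=5/4 → posterior Normal(-103/111, 70/37)
obs 4: x=-4 → posterior Normal(-223/141, 70/47)
obs 5: x=2 → posterior Normal(-163/171, 70/57)
obs 6: x=-3 → posterior Normal(-253/201, 70/67)
obs 7: x=-1/2 → posterior Normal(-268/231, 10/11)
obs 8: x=3 → posterior Normal(-178/261, 70/87)
obs 9: x=4 → posterior Normal(-58/291, 70/97)
obs 10: x=-3/4 → posterior Normal(-161/642, 70/107)
obs 11: x=1 → posterior Normal(-101/702, 70/117)
obs 12: x=-3/4 → posterior Normal(-73/381, 70/127)
obs 13: x=1/2 → posterior Normal(-58/411, 70/137)
obs 14: x=-7/2 → posterior Normal(-163/441, 10/21)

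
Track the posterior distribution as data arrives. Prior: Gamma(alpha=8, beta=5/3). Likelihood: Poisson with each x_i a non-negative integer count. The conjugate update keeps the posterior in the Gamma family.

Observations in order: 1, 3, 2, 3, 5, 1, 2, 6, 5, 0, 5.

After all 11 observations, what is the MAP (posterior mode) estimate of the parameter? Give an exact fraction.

obs 1: x=1 → posterior Gamma(9, 8/3)
obs 2: x=3 → posterior Gamma(12, 11/3)
obs 3: x=2 → posterior Gamma(14, 14/3)
obs 4: x=3 → posterior Gamma(17, 17/3)
obs 5: x=5 → posterior Gamma(22, 20/3)
obs 6: x=1 → posterior Gamma(23, 23/3)
obs 7: x=2 → posterior Gamma(25, 26/3)
obs 8: x=6 → posterior Gamma(31, 29/3)
obs 9: x=5 → posterior Gamma(36, 32/3)
obs 10: x=0 → posterior Gamma(36, 35/3)
obs 11: x=5 → posterior Gamma(41, 38/3)

60/19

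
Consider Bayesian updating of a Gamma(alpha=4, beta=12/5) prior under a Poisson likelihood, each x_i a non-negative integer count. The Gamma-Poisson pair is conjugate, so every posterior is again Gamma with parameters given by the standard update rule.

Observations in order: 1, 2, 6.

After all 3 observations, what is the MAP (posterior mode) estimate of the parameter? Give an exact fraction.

obs 1: x=1 → posterior Gamma(5, 17/5)
obs 2: x=2 → posterior Gamma(7, 22/5)
obs 3: x=6 → posterior Gamma(13, 27/5)

20/9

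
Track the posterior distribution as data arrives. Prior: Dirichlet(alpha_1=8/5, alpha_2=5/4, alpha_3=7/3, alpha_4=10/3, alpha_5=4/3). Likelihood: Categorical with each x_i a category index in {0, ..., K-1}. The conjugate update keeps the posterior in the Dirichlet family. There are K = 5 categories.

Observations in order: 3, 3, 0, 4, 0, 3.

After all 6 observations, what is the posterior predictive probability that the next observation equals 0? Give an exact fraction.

72/317

obs 1: x=3 → posterior Dirichlet(8/5, 5/4, 7/3, 13/3, 4/3)
obs 2: x=3 → posterior Dirichlet(8/5, 5/4, 7/3, 16/3, 4/3)
obs 3: x=0 → posterior Dirichlet(13/5, 5/4, 7/3, 16/3, 4/3)
obs 4: x=4 → posterior Dirichlet(13/5, 5/4, 7/3, 16/3, 7/3)
obs 5: x=0 → posterior Dirichlet(18/5, 5/4, 7/3, 16/3, 7/3)
obs 6: x=3 → posterior Dirichlet(18/5, 5/4, 7/3, 19/3, 7/3)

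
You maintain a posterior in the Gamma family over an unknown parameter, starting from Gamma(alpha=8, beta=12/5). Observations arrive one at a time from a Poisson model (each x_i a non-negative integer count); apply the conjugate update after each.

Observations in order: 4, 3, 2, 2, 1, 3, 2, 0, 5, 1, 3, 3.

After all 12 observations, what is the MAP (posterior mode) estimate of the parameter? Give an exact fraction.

5/2

obs 1: x=4 → posterior Gamma(12, 17/5)
obs 2: x=3 → posterior Gamma(15, 22/5)
obs 3: x=2 → posterior Gamma(17, 27/5)
obs 4: x=2 → posterior Gamma(19, 32/5)
obs 5: x=1 → posterior Gamma(20, 37/5)
obs 6: x=3 → posterior Gamma(23, 42/5)
obs 7: x=2 → posterior Gamma(25, 47/5)
obs 8: x=0 → posterior Gamma(25, 52/5)
obs 9: x=5 → posterior Gamma(30, 57/5)
obs 10: x=1 → posterior Gamma(31, 62/5)
obs 11: x=3 → posterior Gamma(34, 67/5)
obs 12: x=3 → posterior Gamma(37, 72/5)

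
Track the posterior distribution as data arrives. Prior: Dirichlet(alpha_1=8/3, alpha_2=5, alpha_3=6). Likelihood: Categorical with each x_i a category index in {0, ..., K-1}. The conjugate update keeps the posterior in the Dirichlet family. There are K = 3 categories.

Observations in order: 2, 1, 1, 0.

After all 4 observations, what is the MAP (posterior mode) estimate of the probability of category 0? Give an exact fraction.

2/11

obs 1: x=2 → posterior Dirichlet(8/3, 5, 7)
obs 2: x=1 → posterior Dirichlet(8/3, 6, 7)
obs 3: x=1 → posterior Dirichlet(8/3, 7, 7)
obs 4: x=0 → posterior Dirichlet(11/3, 7, 7)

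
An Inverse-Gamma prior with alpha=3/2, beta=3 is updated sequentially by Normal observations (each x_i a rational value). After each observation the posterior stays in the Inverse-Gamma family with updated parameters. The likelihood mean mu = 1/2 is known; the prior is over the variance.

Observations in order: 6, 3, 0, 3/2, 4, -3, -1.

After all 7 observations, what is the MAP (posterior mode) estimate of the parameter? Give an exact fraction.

obs 1: x=6 → posterior Inverse-Gamma(2, 145/8)
obs 2: x=3 → posterior Inverse-Gamma(5/2, 85/4)
obs 3: x=0 → posterior Inverse-Gamma(3, 171/8)
obs 4: x=3/2 → posterior Inverse-Gamma(7/2, 175/8)
obs 5: x=4 → posterior Inverse-Gamma(4, 28)
obs 6: x=-3 → posterior Inverse-Gamma(9/2, 273/8)
obs 7: x=-1 → posterior Inverse-Gamma(5, 141/4)

47/8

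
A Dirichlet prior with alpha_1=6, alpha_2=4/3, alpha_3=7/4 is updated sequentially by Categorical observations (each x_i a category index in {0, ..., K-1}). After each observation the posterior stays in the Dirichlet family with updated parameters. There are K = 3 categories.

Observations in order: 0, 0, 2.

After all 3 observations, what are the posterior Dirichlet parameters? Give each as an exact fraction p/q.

alpha_1=8, alpha_2=4/3, alpha_3=11/4

obs 1: x=0 → posterior Dirichlet(7, 4/3, 7/4)
obs 2: x=0 → posterior Dirichlet(8, 4/3, 7/4)
obs 3: x=2 → posterior Dirichlet(8, 4/3, 11/4)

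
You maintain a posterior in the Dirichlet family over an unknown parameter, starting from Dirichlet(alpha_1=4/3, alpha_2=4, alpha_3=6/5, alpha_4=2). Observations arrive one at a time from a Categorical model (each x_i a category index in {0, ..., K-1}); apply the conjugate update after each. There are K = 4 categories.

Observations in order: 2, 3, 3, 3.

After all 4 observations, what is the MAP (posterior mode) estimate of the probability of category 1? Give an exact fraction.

45/128

obs 1: x=2 → posterior Dirichlet(4/3, 4, 11/5, 2)
obs 2: x=3 → posterior Dirichlet(4/3, 4, 11/5, 3)
obs 3: x=3 → posterior Dirichlet(4/3, 4, 11/5, 4)
obs 4: x=3 → posterior Dirichlet(4/3, 4, 11/5, 5)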